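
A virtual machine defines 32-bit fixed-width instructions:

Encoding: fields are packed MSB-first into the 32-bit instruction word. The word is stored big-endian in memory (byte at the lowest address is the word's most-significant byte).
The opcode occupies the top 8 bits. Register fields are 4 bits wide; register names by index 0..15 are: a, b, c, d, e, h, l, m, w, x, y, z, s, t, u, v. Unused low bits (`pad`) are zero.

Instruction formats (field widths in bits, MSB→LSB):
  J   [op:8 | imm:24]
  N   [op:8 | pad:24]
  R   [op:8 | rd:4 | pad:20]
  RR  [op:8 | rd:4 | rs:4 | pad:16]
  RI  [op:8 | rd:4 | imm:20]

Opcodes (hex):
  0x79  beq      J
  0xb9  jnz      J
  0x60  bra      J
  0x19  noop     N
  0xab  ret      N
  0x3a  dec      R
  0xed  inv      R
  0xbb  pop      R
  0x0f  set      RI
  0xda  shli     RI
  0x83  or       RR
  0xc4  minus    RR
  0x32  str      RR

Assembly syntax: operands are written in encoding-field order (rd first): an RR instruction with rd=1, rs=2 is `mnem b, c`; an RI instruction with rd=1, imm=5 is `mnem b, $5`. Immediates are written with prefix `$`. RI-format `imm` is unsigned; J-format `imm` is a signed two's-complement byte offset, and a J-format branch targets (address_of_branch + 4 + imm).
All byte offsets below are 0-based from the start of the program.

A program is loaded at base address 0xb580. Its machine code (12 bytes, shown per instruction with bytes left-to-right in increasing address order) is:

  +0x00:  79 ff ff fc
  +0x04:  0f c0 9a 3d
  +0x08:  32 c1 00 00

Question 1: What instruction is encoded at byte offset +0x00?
off 0x00: read 79 ff ff fc as big → 0x79fffffc
  opcode bits[31:24]=0x79: beq/J
  [23:0] imm=16777212 (s24→-4) = $-4

beq $-4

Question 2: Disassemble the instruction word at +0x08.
str s, b

@+08  big-endian(32 c1 00 00) = 0x32c10000
  top 8b → 0x32 → str [RR]
  rd: (w>>20)&0xf=0xc → s
  rs: (w>>16)&0xf=0x1 → b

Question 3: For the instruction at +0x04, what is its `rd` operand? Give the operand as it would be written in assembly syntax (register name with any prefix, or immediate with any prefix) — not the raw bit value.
off 0x04: read 0f c0 9a 3d as big → 0x0fc09a3d
  op=0x0fc09a3d>>24=0xf ⇒ set (RI)
  rd: (w>>20)&0xf=0xc → s
  imm: (w>>0)&0xfffff=0x9a3d → $39485

s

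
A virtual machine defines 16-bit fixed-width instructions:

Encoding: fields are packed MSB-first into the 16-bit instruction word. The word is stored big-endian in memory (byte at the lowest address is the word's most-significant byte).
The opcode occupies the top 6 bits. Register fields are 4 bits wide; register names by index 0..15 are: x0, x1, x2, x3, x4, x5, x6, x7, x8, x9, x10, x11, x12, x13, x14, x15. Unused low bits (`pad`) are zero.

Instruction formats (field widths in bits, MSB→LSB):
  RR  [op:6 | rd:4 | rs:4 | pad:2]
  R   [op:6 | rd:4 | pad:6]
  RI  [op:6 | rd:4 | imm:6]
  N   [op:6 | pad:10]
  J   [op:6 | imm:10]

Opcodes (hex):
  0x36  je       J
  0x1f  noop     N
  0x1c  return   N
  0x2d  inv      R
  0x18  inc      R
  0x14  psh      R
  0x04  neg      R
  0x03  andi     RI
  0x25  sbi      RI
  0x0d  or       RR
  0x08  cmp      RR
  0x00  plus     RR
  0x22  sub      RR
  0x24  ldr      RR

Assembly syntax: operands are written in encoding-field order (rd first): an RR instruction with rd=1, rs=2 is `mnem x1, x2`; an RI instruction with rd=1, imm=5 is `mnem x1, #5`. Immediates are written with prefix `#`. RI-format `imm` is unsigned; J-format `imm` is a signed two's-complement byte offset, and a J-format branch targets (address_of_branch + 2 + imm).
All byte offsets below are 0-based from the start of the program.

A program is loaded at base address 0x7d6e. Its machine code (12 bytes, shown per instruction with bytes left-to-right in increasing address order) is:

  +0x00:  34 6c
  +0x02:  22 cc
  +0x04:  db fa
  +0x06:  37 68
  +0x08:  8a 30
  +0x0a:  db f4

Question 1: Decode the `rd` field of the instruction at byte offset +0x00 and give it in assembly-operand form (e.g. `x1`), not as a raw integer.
x1

@+00  big-endian(34 6c) = 0x346c
  top 6b → 0xd → or [RR]
  rd@[9:6]=0x1 ⇒ x1
  rs@[5:2]=0xb ⇒ x11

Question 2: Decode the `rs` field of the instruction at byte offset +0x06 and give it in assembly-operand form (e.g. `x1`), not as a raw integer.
[06] 37 68 → 0x3768
  op=0x3768>>10=0xd ⇒ or (RR)
  rd@[9:6]=0xd ⇒ x13
  rs@[5:2]=0xa ⇒ x10

x10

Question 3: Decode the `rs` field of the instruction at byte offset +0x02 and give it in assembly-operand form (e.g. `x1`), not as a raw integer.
x3

[02] 22 cc → 0x22cc
  opcode bits[15:10]=0x8: cmp/RR
  rd: (w>>6)&0xf=0xb → x11
  rs: (w>>2)&0xf=0x3 → x3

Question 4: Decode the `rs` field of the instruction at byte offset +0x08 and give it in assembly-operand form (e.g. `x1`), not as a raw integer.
@+08  big-endian(8a 30) = 0x8a30
  top 6b → 0x22 → sub [RR]
  [9:6] rd=8 = x8
  [5:2] rs=12 = x12

x12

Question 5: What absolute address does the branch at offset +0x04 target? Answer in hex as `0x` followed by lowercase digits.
0x7d6e

@+04  big-endian(db fa) = 0xdbfa
  op=0xdbfa>>10=0x36 ⇒ je (J)
  [9:0] imm=1018 (s10→-6) = #-6
  target = base 0x7d6e + off 0x04 + 2 + imm -6 = 0x7d6e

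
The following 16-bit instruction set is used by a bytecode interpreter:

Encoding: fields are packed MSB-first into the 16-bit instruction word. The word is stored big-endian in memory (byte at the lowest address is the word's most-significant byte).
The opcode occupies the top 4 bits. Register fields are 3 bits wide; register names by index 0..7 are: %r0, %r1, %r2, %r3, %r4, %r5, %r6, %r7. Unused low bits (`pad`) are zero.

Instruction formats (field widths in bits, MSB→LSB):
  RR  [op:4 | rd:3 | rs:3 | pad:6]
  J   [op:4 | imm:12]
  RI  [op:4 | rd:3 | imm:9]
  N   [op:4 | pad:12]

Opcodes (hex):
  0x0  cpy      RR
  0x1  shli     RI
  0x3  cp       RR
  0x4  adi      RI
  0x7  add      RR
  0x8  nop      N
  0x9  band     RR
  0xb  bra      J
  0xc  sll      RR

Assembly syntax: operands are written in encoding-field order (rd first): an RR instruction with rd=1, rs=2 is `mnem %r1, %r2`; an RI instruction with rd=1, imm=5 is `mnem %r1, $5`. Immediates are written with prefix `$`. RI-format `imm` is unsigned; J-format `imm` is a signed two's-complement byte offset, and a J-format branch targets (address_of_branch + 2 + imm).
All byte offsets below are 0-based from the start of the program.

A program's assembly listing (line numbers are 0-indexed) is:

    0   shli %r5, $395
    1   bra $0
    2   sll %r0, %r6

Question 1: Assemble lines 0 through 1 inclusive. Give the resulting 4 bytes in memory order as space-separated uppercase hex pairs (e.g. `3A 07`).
1B 8B B0 00

line 0 (shli): pack op=0x1:4|rd=5:3|imm=395:9 = 0x1b8b; big→ 1b 8b
line 1 (bra): pack op=0xb:4|imm=0:12 = 0xb000; big→ b0 00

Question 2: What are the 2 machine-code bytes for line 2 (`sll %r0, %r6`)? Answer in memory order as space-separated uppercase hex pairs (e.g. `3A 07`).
L2: sll op=0xc:4|rd=0:3|rs=6:3|pad=0:6 ⇒ 0xc180 ⇒ big c1 80

C1 80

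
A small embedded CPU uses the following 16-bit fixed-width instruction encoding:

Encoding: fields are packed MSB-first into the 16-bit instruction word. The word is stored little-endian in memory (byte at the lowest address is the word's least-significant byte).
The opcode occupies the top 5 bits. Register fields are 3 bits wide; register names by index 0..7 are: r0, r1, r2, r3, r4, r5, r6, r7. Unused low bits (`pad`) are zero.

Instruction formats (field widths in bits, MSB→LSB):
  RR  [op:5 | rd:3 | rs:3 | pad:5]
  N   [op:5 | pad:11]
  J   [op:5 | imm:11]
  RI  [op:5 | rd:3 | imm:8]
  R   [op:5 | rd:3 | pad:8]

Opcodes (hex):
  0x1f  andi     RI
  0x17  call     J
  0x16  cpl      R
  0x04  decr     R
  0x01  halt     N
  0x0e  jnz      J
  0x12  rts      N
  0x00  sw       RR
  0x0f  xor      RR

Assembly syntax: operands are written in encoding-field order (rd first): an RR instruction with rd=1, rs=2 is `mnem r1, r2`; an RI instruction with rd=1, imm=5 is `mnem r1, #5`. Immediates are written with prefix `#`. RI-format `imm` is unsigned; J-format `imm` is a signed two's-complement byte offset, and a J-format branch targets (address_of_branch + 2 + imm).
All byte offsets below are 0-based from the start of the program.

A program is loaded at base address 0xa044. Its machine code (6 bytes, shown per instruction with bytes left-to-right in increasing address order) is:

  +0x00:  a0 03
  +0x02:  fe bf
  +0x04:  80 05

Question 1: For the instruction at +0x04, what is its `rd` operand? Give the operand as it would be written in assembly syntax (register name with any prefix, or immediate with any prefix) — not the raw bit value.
+0x04: 80 05 ⇒ word 0x0580 (little)
  op=0x0580>>11=0x0 ⇒ sw (RR)
  rd@[10:8]=0x5 ⇒ r5
  rs@[7:5]=0x4 ⇒ r4

r5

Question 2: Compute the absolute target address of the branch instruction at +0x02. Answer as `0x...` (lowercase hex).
0xa046

[02] fe bf → 0xbffe
  op=0xbffe>>11=0x17 ⇒ call (J)
  imm@[10:0]=0x7fe (s11→-2) ⇒ #-2
  target = base 0xa044 + off 0x02 + 2 + imm -2 = 0xa046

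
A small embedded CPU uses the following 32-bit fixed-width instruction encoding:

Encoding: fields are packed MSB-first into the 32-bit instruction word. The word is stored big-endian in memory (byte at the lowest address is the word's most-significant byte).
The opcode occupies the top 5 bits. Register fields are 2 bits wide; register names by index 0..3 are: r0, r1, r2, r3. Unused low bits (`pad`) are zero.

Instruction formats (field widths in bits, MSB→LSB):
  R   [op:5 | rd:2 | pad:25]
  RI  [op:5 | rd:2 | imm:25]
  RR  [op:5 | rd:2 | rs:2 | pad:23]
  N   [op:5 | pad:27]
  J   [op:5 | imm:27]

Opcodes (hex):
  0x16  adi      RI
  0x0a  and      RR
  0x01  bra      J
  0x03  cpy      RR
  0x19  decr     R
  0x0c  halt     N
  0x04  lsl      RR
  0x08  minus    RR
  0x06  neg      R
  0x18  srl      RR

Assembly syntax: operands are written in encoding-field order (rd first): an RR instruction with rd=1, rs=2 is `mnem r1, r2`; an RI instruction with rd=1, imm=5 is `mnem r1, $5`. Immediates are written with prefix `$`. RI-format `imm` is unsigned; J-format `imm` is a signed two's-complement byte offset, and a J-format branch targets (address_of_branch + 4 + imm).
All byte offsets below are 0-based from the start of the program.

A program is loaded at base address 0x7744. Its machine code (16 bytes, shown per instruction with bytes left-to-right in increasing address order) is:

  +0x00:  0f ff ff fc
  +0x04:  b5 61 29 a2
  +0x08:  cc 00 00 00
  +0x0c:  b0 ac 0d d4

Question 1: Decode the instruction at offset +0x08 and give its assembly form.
+0x08: cc 00 00 00 ⇒ word 0xcc000000 (big)
  op=0xcc000000>>27=0x19 ⇒ decr (R)
  rd@[26:25]=0x2 ⇒ r2

decr r2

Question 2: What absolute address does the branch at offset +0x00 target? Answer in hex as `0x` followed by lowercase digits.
@+00  big-endian(0f ff ff fc) = 0x0ffffffc
  top 5b → 0x1 → bra [J]
  imm: (w>>0)&0x7ffffff=0x7fffffc (s27→-4) → $-4
  target = base 0x7744 + off 0x00 + 4 + imm -4 = 0x7744

0x7744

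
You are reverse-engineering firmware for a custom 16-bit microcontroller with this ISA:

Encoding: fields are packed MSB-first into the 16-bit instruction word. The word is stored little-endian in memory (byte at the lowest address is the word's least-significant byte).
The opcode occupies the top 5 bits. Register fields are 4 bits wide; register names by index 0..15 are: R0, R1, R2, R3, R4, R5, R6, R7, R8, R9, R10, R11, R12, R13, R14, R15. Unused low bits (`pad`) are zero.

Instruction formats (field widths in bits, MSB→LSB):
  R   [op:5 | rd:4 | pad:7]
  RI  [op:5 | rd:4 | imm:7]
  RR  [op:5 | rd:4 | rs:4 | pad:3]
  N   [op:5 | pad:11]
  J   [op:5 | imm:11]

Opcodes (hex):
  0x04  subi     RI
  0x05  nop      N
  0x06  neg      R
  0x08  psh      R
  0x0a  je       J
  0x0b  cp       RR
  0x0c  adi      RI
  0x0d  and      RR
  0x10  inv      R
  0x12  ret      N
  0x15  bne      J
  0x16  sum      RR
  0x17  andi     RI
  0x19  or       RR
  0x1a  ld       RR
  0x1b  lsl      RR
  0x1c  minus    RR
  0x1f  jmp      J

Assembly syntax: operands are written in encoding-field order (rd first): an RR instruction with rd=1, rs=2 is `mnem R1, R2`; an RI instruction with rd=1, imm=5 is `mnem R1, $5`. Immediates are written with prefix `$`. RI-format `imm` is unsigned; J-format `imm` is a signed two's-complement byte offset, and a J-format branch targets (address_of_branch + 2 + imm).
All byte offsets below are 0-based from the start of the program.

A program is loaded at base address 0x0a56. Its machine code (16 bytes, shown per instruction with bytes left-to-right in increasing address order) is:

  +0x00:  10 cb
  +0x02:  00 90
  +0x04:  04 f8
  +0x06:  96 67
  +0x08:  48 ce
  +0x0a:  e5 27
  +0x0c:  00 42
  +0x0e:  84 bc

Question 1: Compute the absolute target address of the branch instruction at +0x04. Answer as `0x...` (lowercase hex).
0x0a60

+0x04: 04 f8 ⇒ word 0xf804 (little)
  top 5b → 0x1f → jmp [J]
  [10:0] imm=4 = $4
  target = base 0x0a56 + off 0x04 + 2 + imm 4 = 0x0a60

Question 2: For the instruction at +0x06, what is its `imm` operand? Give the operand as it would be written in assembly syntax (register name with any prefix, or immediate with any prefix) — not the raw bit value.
$22

+0x06: 96 67 ⇒ word 0x6796 (little)
  top 5b → 0xc → adi [RI]
  rd@[10:7]=0xf ⇒ R15
  imm@[6:0]=0x16 ⇒ $22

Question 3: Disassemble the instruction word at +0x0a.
off 0x0a: read e5 27 as little → 0x27e5
  op=0x27e5>>11=0x4 ⇒ subi (RI)
  rd: (w>>7)&0xf=0xf → R15
  imm: (w>>0)&0x7f=0x65 → $101

subi R15, $101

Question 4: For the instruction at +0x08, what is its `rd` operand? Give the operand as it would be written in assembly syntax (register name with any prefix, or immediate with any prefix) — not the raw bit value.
@+08  little-endian(48 ce) = 0xce48
  op=0xce48>>11=0x19 ⇒ or (RR)
  rd: (w>>7)&0xf=0xc → R12
  rs: (w>>3)&0xf=0x9 → R9

R12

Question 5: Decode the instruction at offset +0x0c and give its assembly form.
+0x0c: 00 42 ⇒ word 0x4200 (little)
  op=0x4200>>11=0x8 ⇒ psh (R)
  rd@[10:7]=0x4 ⇒ R4

psh R4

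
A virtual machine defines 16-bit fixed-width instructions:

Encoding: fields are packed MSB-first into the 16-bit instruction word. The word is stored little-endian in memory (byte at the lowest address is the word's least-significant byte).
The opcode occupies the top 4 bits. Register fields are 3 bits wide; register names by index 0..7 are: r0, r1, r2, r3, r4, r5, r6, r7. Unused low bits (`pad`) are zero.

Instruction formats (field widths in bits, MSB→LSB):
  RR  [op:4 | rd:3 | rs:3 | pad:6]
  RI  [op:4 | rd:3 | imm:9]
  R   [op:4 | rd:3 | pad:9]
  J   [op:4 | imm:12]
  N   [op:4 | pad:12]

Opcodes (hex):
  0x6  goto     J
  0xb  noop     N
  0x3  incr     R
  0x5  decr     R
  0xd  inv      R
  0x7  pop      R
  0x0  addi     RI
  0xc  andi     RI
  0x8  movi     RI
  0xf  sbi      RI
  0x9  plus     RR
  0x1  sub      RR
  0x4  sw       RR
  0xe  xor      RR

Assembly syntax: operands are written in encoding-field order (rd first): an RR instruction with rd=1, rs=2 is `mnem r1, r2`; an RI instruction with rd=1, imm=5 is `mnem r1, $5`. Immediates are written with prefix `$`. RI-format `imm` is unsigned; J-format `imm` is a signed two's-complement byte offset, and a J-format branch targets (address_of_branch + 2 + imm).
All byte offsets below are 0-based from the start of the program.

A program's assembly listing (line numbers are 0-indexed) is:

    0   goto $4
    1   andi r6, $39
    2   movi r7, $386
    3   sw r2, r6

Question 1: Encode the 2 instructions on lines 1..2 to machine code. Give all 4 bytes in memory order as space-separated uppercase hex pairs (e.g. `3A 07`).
line 1 (andi): pack op=0xc:4|rd=6:3|imm=39:9 = 0xcc27; little→ 27 cc
line 2 (movi): pack op=0x8:4|rd=7:3|imm=386:9 = 0x8f82; little→ 82 8f

27 CC 82 8F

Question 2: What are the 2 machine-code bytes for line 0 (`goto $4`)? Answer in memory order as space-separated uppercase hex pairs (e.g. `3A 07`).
L0: goto op=0x6:4|imm=4:12 ⇒ 0x6004 ⇒ little 04 60

04 60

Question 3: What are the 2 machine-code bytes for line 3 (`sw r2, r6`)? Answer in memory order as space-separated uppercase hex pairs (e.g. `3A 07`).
3. sw fields op=0x4:4|rd=2:3|rs=6:3|pad=0:6 → word 4580h → 80 45

80 45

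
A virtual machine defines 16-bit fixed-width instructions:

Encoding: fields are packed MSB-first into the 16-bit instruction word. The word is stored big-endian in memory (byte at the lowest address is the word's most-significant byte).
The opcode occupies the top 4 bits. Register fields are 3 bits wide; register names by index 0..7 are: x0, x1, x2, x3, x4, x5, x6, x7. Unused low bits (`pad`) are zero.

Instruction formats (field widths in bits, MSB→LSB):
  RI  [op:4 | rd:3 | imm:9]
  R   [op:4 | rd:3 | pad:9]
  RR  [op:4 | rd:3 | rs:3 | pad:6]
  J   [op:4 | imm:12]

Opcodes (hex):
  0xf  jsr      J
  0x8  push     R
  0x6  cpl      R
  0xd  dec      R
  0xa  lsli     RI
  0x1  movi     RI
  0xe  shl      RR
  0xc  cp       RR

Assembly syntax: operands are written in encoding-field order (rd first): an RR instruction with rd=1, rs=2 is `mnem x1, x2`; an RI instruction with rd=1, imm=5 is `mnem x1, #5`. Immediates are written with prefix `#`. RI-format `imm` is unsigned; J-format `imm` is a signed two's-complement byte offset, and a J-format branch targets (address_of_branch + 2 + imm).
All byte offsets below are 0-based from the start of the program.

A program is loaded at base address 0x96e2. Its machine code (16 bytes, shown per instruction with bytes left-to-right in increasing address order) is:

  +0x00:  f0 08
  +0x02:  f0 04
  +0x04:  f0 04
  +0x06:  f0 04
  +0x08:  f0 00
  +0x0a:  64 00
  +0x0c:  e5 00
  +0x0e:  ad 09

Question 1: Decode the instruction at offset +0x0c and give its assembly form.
shl x2, x4

@+0c  big-endian(e5 00) = 0xe500
  top 4b → 0xe → shl [RR]
  [11:9] rd=2 = x2
  [8:6] rs=4 = x4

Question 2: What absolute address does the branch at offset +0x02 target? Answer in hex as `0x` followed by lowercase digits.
off 0x02: read f0 04 as big → 0xf004
  op=0xf004>>12=0xf ⇒ jsr (J)
  [11:0] imm=4 = #4
  target = base 0x96e2 + off 0x02 + 2 + imm 4 = 0x96ea

0x96ea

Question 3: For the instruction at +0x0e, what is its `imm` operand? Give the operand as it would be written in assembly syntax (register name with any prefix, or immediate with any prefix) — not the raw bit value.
off 0x0e: read ad 09 as big → 0xad09
  opcode bits[15:12]=0xa: lsli/RI
  rd: (w>>9)&0x7=0x6 → x6
  imm: (w>>0)&0x1ff=0x109 → #265

#265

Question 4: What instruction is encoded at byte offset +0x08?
[08] f0 00 → 0xf000
  opcode bits[15:12]=0xf: jsr/J
  imm@[11:0]=0x0 ⇒ #0

jsr #0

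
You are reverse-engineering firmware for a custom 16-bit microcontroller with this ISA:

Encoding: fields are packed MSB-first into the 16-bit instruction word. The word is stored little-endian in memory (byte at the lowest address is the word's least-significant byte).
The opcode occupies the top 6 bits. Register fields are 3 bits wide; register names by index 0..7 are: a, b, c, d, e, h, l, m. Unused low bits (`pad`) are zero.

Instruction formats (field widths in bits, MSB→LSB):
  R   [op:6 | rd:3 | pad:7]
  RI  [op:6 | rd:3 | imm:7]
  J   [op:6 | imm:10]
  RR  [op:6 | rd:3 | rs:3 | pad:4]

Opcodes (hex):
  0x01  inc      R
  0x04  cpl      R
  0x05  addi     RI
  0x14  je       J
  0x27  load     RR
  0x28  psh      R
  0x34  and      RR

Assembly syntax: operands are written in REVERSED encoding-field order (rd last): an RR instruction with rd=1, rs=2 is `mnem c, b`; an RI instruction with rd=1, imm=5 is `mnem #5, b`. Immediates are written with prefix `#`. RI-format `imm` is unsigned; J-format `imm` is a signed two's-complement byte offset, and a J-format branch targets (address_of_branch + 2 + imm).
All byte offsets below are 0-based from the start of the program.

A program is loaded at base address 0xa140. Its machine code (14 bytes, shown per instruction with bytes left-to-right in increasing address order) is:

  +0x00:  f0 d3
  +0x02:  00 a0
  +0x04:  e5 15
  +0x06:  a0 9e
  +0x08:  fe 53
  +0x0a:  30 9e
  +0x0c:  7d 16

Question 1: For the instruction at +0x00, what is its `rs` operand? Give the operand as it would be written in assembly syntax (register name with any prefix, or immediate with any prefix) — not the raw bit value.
m

@+00  little-endian(f0 d3) = 0xd3f0
  top 6b → 0x34 → and [RR]
  rd: (w>>7)&0x7=0x7 → m
  rs: (w>>4)&0x7=0x7 → m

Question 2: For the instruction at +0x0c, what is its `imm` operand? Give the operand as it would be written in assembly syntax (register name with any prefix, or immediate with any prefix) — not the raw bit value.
@+0c  little-endian(7d 16) = 0x167d
  op=0x167d>>10=0x5 ⇒ addi (RI)
  [9:7] rd=4 = e
  [6:0] imm=125 = #125

#125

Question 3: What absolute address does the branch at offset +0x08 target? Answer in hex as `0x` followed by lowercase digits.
+0x08: fe 53 ⇒ word 0x53fe (little)
  top 6b → 0x14 → je [J]
  imm@[9:0]=0x3fe (s10→-2) ⇒ #-2
  target = base 0xa140 + off 0x08 + 2 + imm -2 = 0xa148

0xa148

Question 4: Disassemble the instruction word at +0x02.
[02] 00 a0 → 0xa000
  op=0xa000>>10=0x28 ⇒ psh (R)
  rd@[9:7]=0x0 ⇒ a

psh a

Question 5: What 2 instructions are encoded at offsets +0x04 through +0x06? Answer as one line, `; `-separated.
addi #101, d; load c, h

off 0x04: read e5 15 as little → 0x15e5
  opcode bits[15:10]=0x5: addi/RI
  rd@[9:7]=0x3 ⇒ d
  imm@[6:0]=0x65 ⇒ #101
off 0x06: read a0 9e as little → 0x9ea0
  opcode bits[15:10]=0x27: load/RR
  rd@[9:7]=0x5 ⇒ h
  rs@[6:4]=0x2 ⇒ c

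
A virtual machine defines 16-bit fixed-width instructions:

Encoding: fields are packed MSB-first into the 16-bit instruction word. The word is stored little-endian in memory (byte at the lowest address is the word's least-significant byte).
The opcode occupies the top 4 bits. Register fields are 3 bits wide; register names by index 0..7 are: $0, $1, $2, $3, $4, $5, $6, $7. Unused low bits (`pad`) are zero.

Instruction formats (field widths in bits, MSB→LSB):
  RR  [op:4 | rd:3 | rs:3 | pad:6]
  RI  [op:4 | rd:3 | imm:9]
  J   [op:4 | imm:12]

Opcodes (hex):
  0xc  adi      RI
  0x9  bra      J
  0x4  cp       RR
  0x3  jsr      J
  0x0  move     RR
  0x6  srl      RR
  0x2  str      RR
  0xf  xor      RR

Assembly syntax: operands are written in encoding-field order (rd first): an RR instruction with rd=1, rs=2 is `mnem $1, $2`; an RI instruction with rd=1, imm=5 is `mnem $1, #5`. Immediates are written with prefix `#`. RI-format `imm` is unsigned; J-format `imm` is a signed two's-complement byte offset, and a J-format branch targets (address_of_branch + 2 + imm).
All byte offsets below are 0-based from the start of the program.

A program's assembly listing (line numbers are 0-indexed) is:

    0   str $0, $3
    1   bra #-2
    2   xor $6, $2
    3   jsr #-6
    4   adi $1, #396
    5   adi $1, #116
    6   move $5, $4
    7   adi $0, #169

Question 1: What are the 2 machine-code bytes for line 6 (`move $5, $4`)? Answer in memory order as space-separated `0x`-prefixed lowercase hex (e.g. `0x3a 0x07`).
0x00 0x0b

L6: move op=0x0:4|rd=5:3|rs=4:3|pad=0:6 ⇒ 0x0b00 ⇒ little 00 0b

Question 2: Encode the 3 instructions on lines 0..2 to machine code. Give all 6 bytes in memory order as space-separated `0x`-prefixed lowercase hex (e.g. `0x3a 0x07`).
0. str fields op=0x2:4|rd=0:3|rs=3:3|pad=0:6 → word 20c0h → c0 20
1. bra fields op=0x9:4|imm=-2:12 → word 9ffeh → fe 9f
2. xor fields op=0xf:4|rd=6:3|rs=2:3|pad=0:6 → word fc80h → 80 fc

0xc0 0x20 0xfe 0x9f 0x80 0xfc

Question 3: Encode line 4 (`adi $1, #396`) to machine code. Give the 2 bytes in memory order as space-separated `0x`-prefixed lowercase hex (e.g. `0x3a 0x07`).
0x8c 0xc3

L4: adi op=0xc:4|rd=1:3|imm=396:9 ⇒ 0xc38c ⇒ little 8c c3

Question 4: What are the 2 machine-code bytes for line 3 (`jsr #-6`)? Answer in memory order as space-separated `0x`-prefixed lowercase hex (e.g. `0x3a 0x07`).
0xfa 0x3f

3. jsr fields op=0x3:4|imm=-6:12 → word 3ffah → fa 3f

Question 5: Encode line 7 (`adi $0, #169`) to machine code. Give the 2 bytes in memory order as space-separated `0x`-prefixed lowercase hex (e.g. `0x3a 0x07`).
L7: adi op=0xc:4|rd=0:3|imm=169:9 ⇒ 0xc0a9 ⇒ little a9 c0

0xa9 0xc0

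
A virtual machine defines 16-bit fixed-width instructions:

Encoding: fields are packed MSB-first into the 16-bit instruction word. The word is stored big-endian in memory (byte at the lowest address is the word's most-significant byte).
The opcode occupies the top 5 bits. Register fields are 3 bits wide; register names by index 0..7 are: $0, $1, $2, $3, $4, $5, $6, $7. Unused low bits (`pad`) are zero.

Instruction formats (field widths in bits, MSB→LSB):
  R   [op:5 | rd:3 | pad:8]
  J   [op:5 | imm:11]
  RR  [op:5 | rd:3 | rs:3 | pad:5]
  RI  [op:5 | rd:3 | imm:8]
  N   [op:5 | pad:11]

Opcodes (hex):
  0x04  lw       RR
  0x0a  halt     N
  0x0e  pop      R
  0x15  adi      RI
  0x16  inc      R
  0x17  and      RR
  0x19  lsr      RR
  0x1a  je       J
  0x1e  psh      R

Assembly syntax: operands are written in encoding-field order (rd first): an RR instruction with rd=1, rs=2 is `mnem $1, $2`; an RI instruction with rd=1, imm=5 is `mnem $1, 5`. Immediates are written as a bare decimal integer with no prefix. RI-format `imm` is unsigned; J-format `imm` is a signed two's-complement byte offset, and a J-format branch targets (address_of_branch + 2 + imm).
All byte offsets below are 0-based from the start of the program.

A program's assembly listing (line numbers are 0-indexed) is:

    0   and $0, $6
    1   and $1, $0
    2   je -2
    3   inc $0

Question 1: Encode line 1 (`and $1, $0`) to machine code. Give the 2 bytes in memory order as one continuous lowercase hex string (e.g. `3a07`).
b900

1. and fields op=0x17:5|rd=1:3|rs=0:3|pad=0:5 → word b900h → b9 00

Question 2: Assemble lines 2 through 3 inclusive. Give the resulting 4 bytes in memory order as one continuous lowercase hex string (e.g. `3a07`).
2. je fields op=0x1a:5|imm=-2:11 → word d7feh → d7 fe
3. inc fields op=0x16:5|rd=0:3|pad=0:8 → word b000h → b0 00

d7feb000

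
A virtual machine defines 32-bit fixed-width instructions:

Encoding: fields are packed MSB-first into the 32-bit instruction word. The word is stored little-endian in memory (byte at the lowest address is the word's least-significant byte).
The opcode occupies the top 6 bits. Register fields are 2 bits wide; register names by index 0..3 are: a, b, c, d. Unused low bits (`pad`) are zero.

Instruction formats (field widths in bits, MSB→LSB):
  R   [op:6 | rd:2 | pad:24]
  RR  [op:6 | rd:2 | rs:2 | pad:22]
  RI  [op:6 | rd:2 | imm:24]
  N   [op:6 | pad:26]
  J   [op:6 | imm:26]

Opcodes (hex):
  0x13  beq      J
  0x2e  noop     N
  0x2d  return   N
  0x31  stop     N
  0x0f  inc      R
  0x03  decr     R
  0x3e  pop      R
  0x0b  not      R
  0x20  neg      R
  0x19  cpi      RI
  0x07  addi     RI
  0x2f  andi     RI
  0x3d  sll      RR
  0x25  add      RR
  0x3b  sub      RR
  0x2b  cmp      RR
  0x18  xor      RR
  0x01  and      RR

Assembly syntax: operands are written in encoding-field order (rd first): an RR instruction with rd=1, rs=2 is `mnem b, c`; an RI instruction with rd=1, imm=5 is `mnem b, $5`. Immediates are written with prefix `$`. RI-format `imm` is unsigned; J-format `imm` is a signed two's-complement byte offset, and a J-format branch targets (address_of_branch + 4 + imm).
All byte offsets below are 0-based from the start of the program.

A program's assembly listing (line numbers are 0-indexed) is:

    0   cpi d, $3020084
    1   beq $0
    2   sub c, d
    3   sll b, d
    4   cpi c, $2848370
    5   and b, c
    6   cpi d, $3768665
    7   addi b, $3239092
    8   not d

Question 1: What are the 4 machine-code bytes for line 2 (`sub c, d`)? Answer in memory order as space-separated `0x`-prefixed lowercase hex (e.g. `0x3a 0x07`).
line 2 (sub): pack op=0x3b:6|rd=2:2|rs=3:2|pad=0:22 = 0xeec00000; little→ 00 00 c0 ee

0x00 0x00 0xc0 0xee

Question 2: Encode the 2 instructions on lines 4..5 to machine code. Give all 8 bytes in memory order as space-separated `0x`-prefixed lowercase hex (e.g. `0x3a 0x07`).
0x72 0x76 0x2b 0x66 0x00 0x00 0x80 0x05

line 4 (cpi): pack op=0x19:6|rd=2:2|imm=2848370:24 = 0x662b7672; little→ 72 76 2b 66
line 5 (and): pack op=0x1:6|rd=1:2|rs=2:2|pad=0:22 = 0x05800000; little→ 00 00 80 05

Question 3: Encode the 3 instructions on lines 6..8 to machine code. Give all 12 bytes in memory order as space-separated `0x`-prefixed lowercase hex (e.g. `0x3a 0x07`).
6. cpi fields op=0x19:6|rd=3:2|imm=3768665:24 → word 67398159h → 59 81 39 67
7. addi fields op=0x7:6|rd=1:2|imm=3239092:24 → word 1d316cb4h → b4 6c 31 1d
8. not fields op=0xb:6|rd=3:2|pad=0:24 → word 2f000000h → 00 00 00 2f

0x59 0x81 0x39 0x67 0xb4 0x6c 0x31 0x1d 0x00 0x00 0x00 0x2f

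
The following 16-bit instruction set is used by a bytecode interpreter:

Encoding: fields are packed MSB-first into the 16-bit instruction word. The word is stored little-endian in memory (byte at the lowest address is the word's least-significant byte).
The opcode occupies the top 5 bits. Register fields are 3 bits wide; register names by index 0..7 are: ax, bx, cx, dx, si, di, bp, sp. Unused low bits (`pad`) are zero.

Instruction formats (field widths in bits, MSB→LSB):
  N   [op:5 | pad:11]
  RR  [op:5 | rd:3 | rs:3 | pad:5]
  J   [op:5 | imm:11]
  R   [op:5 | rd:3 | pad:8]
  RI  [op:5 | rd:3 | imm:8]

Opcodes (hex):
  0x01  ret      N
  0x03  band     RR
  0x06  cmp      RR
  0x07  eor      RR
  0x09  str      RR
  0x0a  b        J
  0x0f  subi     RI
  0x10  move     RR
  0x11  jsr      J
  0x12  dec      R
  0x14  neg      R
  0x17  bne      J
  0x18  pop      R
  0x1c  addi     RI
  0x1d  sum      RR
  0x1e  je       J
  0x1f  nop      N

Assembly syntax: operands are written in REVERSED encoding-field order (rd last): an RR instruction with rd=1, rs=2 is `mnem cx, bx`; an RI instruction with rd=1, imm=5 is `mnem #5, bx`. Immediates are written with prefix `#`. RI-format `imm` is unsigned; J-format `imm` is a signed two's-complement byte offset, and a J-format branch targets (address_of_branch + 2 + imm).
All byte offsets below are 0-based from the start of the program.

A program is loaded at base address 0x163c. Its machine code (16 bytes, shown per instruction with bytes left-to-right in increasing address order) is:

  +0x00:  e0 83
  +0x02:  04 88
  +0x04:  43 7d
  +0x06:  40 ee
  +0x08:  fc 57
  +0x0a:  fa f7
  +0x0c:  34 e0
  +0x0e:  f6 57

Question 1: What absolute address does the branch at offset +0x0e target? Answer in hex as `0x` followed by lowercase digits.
0x1642

[0e] f6 57 → 0x57f6
  op=0x57f6>>11=0xa ⇒ b (J)
  [10:0] imm=2038 (s11→-10) = #-10
  target = base 0x163c + off 0x0e + 2 + imm -10 = 0x1642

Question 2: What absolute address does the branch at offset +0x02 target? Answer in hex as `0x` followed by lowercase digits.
+0x02: 04 88 ⇒ word 0x8804 (little)
  op=0x8804>>11=0x11 ⇒ jsr (J)
  imm@[10:0]=0x4 ⇒ #4
  target = base 0x163c + off 0x02 + 2 + imm 4 = 0x1644

0x1644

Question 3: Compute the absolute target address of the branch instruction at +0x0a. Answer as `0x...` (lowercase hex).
0x1642

[0a] fa f7 → 0xf7fa
  top 5b → 0x1e → je [J]
  [10:0] imm=2042 (s11→-6) = #-6
  target = base 0x163c + off 0x0a + 2 + imm -6 = 0x1642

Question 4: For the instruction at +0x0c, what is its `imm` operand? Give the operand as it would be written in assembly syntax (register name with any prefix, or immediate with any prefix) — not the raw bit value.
[0c] 34 e0 → 0xe034
  top 5b → 0x1c → addi [RI]
  rd@[10:8]=0x0 ⇒ ax
  imm@[7:0]=0x34 ⇒ #52

#52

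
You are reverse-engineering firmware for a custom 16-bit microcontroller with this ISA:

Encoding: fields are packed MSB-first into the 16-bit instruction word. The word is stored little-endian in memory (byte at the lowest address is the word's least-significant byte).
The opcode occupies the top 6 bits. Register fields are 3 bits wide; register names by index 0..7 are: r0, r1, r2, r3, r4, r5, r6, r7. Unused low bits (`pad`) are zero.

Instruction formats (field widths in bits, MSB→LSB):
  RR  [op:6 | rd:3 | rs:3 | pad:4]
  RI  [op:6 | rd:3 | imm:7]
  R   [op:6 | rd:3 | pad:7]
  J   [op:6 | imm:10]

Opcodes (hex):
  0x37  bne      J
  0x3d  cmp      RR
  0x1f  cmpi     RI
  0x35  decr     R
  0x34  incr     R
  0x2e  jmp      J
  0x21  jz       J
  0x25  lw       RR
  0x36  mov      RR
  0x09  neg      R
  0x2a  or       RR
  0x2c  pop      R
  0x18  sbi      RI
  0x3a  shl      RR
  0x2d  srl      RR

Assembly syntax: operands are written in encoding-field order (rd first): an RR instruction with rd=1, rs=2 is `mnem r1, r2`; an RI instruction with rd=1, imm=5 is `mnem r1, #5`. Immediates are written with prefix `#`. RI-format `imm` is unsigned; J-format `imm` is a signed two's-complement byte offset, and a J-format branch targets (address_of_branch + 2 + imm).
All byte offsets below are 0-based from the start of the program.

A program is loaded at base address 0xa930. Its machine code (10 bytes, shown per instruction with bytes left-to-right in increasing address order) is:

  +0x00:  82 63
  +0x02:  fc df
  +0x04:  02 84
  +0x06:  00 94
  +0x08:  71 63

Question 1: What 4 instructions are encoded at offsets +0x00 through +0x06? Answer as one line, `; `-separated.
+0x00: 82 63 ⇒ word 0x6382 (little)
  op=0x6382>>10=0x18 ⇒ sbi (RI)
  rd: (w>>7)&0x7=0x7 → r7
  imm: (w>>0)&0x7f=0x2 → #2
+0x02: fc df ⇒ word 0xdffc (little)
  op=0xdffc>>10=0x37 ⇒ bne (J)
  imm: (w>>0)&0x3ff=0x3fc (s10→-4) → #-4
+0x04: 02 84 ⇒ word 0x8402 (little)
  op=0x8402>>10=0x21 ⇒ jz (J)
  imm: (w>>0)&0x3ff=0x2 → #2
+0x06: 00 94 ⇒ word 0x9400 (little)
  op=0x9400>>10=0x25 ⇒ lw (RR)
  rd: (w>>7)&0x7=0x0 → r0
  rs: (w>>4)&0x7=0x0 → r0

sbi r7, #2; bne #-4; jz #2; lw r0, r0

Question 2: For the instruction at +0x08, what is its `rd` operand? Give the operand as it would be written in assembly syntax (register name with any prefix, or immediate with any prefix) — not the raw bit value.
+0x08: 71 63 ⇒ word 0x6371 (little)
  op=0x6371>>10=0x18 ⇒ sbi (RI)
  rd: (w>>7)&0x7=0x6 → r6
  imm: (w>>0)&0x7f=0x71 → #113

r6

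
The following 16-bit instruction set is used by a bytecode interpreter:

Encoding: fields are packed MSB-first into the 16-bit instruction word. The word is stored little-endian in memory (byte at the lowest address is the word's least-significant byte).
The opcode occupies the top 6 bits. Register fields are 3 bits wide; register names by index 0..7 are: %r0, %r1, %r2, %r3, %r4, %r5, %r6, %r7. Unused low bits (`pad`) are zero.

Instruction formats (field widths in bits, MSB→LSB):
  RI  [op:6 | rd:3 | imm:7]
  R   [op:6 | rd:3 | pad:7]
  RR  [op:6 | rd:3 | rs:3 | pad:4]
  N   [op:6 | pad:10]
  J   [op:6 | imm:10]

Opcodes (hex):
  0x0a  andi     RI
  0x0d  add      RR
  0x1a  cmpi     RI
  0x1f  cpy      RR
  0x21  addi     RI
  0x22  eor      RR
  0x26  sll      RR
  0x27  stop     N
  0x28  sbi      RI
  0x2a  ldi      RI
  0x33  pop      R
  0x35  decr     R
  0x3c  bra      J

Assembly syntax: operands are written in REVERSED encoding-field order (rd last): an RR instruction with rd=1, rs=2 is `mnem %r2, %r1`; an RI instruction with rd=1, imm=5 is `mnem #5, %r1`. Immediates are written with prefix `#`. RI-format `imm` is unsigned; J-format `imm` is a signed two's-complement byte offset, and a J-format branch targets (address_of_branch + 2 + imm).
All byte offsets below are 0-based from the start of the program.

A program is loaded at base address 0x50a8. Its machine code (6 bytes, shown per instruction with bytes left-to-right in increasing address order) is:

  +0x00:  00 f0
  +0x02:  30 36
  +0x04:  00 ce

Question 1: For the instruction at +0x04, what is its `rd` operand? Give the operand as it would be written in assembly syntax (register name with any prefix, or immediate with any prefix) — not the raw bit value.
+0x04: 00 ce ⇒ word 0xce00 (little)
  opcode bits[15:10]=0x33: pop/R
  rd: (w>>7)&0x7=0x4 → %r4

%r4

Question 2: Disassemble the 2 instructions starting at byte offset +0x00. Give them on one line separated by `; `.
bra #0; add %r3, %r4

+0x00: 00 f0 ⇒ word 0xf000 (little)
  top 6b → 0x3c → bra [J]
  imm: (w>>0)&0x3ff=0x0 → #0
+0x02: 30 36 ⇒ word 0x3630 (little)
  top 6b → 0xd → add [RR]
  rd: (w>>7)&0x7=0x4 → %r4
  rs: (w>>4)&0x7=0x3 → %r3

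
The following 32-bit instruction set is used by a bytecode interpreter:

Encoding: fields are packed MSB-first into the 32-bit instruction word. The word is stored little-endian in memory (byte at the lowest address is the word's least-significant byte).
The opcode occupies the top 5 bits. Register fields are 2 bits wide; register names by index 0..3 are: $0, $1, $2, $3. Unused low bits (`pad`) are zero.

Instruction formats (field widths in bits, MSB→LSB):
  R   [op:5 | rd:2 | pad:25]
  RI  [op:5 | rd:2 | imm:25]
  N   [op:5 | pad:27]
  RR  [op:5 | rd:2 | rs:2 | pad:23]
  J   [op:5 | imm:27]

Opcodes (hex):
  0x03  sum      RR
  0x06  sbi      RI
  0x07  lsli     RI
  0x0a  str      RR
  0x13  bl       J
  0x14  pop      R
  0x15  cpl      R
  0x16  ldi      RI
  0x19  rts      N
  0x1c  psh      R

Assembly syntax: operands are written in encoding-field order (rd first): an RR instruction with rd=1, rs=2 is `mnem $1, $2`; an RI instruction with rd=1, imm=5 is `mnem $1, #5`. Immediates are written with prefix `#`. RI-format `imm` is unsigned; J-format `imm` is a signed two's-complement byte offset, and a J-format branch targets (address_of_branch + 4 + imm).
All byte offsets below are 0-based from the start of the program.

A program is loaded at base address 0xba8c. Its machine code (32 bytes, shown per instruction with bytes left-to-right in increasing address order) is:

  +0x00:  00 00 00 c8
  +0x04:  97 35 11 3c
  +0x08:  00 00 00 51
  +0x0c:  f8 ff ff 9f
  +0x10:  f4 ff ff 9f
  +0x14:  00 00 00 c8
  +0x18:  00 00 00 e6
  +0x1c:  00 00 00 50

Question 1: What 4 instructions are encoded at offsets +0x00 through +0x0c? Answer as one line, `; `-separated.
rts; lsli $2, #1127831; str $0, $2; bl #-8

+0x00: 00 00 00 c8 ⇒ word 0xc8000000 (little)
  top 5b → 0x19 → rts [N]
+0x04: 97 35 11 3c ⇒ word 0x3c113597 (little)
  top 5b → 0x7 → lsli [RI]
  [26:25] rd=2 = $2
  [24:0] imm=1127831 = #1127831
+0x08: 00 00 00 51 ⇒ word 0x51000000 (little)
  top 5b → 0xa → str [RR]
  [26:25] rd=0 = $0
  [24:23] rs=2 = $2
+0x0c: f8 ff ff 9f ⇒ word 0x9ffffff8 (little)
  top 5b → 0x13 → bl [J]
  [26:0] imm=134217720 (s27→-8) = #-8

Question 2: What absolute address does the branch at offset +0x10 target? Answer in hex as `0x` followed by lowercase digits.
@+10  little-endian(f4 ff ff 9f) = 0x9ffffff4
  op=0x9ffffff4>>27=0x13 ⇒ bl (J)
  imm@[26:0]=0x7fffff4 (s27→-12) ⇒ #-12
  target = base 0xba8c + off 0x10 + 4 + imm -12 = 0xba94

0xba94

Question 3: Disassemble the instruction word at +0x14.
[14] 00 00 00 c8 → 0xc8000000
  opcode bits[31:27]=0x19: rts/N

rts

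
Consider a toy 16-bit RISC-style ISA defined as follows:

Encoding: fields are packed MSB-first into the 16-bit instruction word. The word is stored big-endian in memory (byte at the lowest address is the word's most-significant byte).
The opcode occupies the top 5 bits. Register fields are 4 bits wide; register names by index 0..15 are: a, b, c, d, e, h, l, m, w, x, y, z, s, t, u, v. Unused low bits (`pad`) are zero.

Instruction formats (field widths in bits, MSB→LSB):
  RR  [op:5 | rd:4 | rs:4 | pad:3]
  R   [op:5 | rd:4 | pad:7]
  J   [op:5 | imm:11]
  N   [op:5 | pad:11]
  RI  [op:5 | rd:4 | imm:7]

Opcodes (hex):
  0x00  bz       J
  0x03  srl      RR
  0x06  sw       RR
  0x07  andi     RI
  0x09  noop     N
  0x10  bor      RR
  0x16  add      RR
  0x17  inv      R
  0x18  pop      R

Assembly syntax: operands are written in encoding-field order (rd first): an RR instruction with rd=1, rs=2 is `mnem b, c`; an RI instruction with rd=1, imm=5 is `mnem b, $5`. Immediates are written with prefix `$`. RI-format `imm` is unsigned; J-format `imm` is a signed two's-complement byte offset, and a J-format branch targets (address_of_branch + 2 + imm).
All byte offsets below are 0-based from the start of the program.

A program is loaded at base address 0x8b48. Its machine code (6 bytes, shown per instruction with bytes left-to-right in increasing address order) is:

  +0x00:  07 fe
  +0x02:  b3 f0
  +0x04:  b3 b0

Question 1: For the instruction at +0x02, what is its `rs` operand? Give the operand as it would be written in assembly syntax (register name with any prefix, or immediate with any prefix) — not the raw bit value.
+0x02: b3 f0 ⇒ word 0xb3f0 (big)
  top 5b → 0x16 → add [RR]
  [10:7] rd=7 = m
  [6:3] rs=14 = u

u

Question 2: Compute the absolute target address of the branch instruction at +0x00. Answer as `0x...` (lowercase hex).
+0x00: 07 fe ⇒ word 0x07fe (big)
  top 5b → 0x0 → bz [J]
  [10:0] imm=2046 (s11→-2) = $-2
  target = base 0x8b48 + off 0x00 + 2 + imm -2 = 0x8b48

0x8b48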